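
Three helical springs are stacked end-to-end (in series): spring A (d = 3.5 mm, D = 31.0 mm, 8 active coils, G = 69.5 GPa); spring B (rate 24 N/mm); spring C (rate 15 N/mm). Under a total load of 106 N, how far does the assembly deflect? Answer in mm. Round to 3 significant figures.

k_A = Gd⁴/(8D³N_a) = (69.5×10³)(3.5⁴)/(8·31.0³·8) = 5.4701 N/mm
Series: 1/k_eq = 1/5.4701 + 1/24 + 1/15 = 0.29115; k_eq = 3.4347 N/mm
δ = F/k_eq = 106/3.4347 = 30.862 mm

30.9 mm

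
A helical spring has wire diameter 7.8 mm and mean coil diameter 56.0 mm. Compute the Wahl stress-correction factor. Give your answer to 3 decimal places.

1.207

C = D/d = 56.0/7.8 = 7.1795
K_W = (4C−1)/(4C−4) + 0.615/C = 27.718/24.718 + 0.0857 = 1.2070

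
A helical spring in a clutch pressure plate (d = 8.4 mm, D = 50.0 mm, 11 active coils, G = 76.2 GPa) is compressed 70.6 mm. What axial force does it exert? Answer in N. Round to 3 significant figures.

2430 N

k = Gd⁴/(8D³N_a) = (76.2×10³)(8.4⁴)/(8·50.0³·11) = 34.489 N/mm
F = k·δ = 34.489 × 70.6 = 2434.9 N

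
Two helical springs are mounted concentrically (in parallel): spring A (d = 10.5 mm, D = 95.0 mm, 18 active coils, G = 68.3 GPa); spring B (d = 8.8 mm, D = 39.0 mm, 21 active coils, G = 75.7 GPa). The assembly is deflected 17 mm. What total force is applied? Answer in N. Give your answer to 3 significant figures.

k_A = Gd⁴/(8D³N_a) = (68.3×10³)(10.5⁴)/(8·95.0³·18) = 6.7243 N/mm
k_B = Gd⁴/(8D³N_a) = (75.7×10³)(8.8⁴)/(8·39.0³·21) = 45.554 N/mm
Parallel: k_eq = 6.7243 + 45.554 = 52.278 N/mm
F = k_eq·δ = 52.278·17 = 888.73 N

889 N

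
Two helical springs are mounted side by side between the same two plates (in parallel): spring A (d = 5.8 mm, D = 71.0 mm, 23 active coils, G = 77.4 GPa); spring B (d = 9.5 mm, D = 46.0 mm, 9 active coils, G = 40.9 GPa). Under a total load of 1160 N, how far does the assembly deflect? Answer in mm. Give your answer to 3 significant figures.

k_A = Gd⁴/(8D³N_a) = (77.4×10³)(5.8⁴)/(8·71.0³·23) = 1.33 N/mm
k_B = Gd⁴/(8D³N_a) = (40.9×10³)(9.5⁴)/(8·46.0³·9) = 47.535 N/mm
Parallel: k_eq = 1.33 + 47.535 = 48.865 N/mm
δ = F/k_eq = 1160/48.865 = 23.739 mm

23.7 mm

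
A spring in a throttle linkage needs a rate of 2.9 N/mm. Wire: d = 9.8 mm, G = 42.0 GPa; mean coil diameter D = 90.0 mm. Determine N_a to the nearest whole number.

23

N_a = Gd⁴/(8D³k) = (42.0×10³ × 9.8⁴)/(8 × 90.0³ × 2.9)
    = 3.87395e+08 / 1.69128e+07 = 22.91 → 23 coils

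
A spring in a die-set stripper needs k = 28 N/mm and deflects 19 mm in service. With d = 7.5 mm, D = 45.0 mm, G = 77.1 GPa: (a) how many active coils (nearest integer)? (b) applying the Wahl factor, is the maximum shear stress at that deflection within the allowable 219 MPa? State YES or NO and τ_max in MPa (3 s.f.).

(a) 12 coils; (b) YES, τ_max = 180 MPa

N_a = Gd⁴/(8D³k) = (77.1×10³)(7.5⁴)/(8·45.0³·28) = 11.95 → N_a = 12
Actual rate k = Gd⁴/(8D³·12) = 27.886 N/mm
Working load F = kδ = 27.886·19 = 529.84 N
C = 45.0/7.5 = 6.0000; K_W = (4C−1)/(4C−4)+0.615/C = 1.2525
τ_max = K_W·8FD/(πd³) = 1.2525·143.92 = 180.26 MPa
τ_max ≤ 219 MPa → acceptable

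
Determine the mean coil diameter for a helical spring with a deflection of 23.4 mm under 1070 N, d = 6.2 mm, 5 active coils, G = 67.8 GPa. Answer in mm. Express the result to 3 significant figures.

38.0 mm

Required rate k = F/δ = 1070/23.4 = 45.726 N/mm
D = (Gd⁴/(8N_a·k))^(1/3) = (67.8×10³·6.2⁴/(8·5·45.726))^(1/3)
  = (54773.3)^(1/3) = 37.9772 mm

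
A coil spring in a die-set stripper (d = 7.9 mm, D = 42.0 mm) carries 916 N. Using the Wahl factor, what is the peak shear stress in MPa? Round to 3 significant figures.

256 MPa

Spring index C = D/d = 42.0/7.9 = 5.3165
K_W = (4C−1)/(4C−4) + 0.615/C = 20.266/17.266 + 0.1157 = 1.2894
τ₀ = 8FD/(πd³) = 8·916·42.0/(π·7.9³) = 307776/1548.9 = 198.7 MPa
τ_max = K·τ₀ = 1.2894 × 198.7 = 256.21 MPa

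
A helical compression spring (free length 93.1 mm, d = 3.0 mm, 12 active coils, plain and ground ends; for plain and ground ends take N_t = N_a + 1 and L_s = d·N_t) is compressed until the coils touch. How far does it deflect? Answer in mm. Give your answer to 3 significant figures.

N_t = 13; L_s = 3.0·13 = 39 mm
δ_solid = L₀ − L_s = 93.1 − 39 = 54.1 mm

54.1 mm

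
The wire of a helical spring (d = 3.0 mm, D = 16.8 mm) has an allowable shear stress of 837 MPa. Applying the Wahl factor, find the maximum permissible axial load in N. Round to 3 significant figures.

C = D/d = 16.8/3.0 = 5.6000
K_W = (4C−1)/(4C−4) + 0.615/C = 21.400/18.400 + 0.1098 = 1.2729
τ_max = K·8FD/(πd³) → F_max = τ_allow·πd³/(8DK)
F_max = 837·π·3.0³/(8·16.8·1.2729) = 70997/171.07 = 415.01 N

415 N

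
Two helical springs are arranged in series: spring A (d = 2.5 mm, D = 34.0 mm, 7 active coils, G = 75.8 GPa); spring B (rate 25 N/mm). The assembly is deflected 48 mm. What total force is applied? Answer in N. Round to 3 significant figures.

61.3 N

k_A = Gd⁴/(8D³N_a) = (75.8×10³)(2.5⁴)/(8·34.0³·7) = 1.3453 N/mm
Series: 1/k_eq = 1/1.3453 + 1/25 = 0.78335; k_eq = 1.2766 N/mm
F = k_eq·δ = 1.2766·48 = 61.275 N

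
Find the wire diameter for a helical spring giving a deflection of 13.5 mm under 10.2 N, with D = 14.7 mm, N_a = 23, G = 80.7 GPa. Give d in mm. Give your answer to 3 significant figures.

1.53 mm

Required rate k = F/δ = 10.2/13.5 = 0.75556 N/mm
d = (8D³N_a·k / G)^(1/4) = (8·14.7³·23·0.75556 / (80.7×10³))^0.25
  = (5.4722)^0.25 = 1.5295 mm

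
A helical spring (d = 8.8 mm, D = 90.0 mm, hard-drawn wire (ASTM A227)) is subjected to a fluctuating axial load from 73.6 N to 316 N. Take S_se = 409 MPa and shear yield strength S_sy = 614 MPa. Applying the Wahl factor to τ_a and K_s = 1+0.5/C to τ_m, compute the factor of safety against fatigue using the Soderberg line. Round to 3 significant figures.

C = D/d = 90.0/8.8 = 10.2273; K_W = (4C−1)/(4C−4)+0.615/C = 1.1414; K_s = 1+0.5/C = 1.0489
F_a = (F_max−F_min)/2 = 121.2 N; F_m = (F_max+F_min)/2 = 194.8 N
τ_a = K_W·8F_aD/(πd³) = 1.1414 × 40.76 = 46.524 MPa
τ_m = K_s·8F_mD/(πd³) = 1.0489 × 65.512 = 68.715 MPa
Soderberg: 1/n_f = τ_a/S_se + τ_m/S_sy = 46.524/409 + 68.715/614 = 0.11375 + 0.11191 = 0.22567
n_f = 1/0.22567 = 4.431

4.43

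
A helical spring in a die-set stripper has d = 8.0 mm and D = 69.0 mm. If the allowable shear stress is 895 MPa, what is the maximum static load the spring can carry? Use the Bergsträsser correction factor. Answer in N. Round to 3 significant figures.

2250 N

C = D/d = 69.0/8.0 = 8.6250
K_B = (4C+2)/(4C−3) = 36.500/31.500 = 1.1587
τ_max = K·8FD/(πd³) → F_max = τ_allow·πd³/(8DK)
F_max = 895·π·8.0³/(8·69.0·1.1587) = 1.4396e+06/639.62 = 2250.7 N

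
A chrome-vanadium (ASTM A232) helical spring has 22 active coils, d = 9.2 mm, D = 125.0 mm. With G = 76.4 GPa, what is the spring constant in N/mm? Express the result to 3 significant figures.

k = Gd⁴/(8D³N_a) = (76.4×10³ × 9.2⁴) / (8 × 125.0³ × 22)
  = 5.47324e+08 / 3.4375e+08 = 1.5922 N/mm

1.59 N/mm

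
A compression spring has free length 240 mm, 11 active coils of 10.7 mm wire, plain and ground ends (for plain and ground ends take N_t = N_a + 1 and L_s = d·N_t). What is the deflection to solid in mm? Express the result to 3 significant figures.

112 mm

N_t = 12; L_s = 10.7·12 = 128.4 mm
δ_solid = L₀ − L_s = 240 − 128.4 = 111.6 mm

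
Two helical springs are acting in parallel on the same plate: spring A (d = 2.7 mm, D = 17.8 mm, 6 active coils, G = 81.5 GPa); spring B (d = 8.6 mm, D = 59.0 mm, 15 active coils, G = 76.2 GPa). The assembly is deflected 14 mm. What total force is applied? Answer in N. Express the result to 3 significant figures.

461 N

k_A = Gd⁴/(8D³N_a) = (81.5×10³)(2.7⁴)/(8·17.8³·6) = 16 N/mm
k_B = Gd⁴/(8D³N_a) = (76.2×10³)(8.6⁴)/(8·59.0³·15) = 16.913 N/mm
Parallel: k_eq = 16 + 16.913 = 32.912 N/mm
F = k_eq·δ = 32.912·14 = 460.77 N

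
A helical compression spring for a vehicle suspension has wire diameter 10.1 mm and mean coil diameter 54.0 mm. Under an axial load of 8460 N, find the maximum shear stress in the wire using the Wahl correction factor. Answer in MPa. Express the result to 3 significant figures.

Spring index C = D/d = 54.0/10.1 = 5.3465
K_W = (4C−1)/(4C−4) + 0.615/C = 20.386/17.386 + 0.1150 = 1.2876
τ₀ = 8FD/(πd³) = 8·8460·54.0/(π·10.1³) = 3.65472e+06/3236.8 = 1129.1 MPa
τ_max = K·τ₀ = 1.2876 × 1129.1 = 1453.8 MPa

1450 MPa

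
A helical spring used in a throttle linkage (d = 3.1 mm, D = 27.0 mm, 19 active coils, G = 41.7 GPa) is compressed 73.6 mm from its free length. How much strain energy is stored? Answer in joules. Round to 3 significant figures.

3.49 J

k = Gd⁴/(8D³N_a) = (41.7×10³)(3.1⁴)/(8·27.0³·19) = 1.2872 N/mm
U = ½kδ² = 0.5 × 1.2872 × 73.6² = 3486.4 N·mm = 3.4864 J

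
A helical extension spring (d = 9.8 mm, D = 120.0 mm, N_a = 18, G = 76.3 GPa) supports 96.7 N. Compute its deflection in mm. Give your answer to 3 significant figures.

34.2 mm

k = Gd⁴/(8D³N_a) = (76.3×10³)(9.8⁴)/(8·120.0³·18) = 2.8283 N/mm
δ = F/k = 96.7 / 2.8283 = 34.19 mm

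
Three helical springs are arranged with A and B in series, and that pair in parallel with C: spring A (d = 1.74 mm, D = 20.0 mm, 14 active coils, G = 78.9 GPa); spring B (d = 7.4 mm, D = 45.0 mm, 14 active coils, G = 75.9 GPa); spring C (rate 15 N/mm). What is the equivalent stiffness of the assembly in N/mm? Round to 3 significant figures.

15.8 N/mm

k_A = Gd⁴/(8D³N_a) = (78.9×10³)(1.74⁴)/(8·20.0³·14) = 0.80717 N/mm
k_B = Gd⁴/(8D³N_a) = (75.9×10³)(7.4⁴)/(8·45.0³·14) = 22.3 N/mm
Springs A,B series: k_AB = 1/(1/0.80717+1/22.3) = 0.77898 N/mm; parallel with C: k_eq = 0.77898+15 = 15.779 N/mm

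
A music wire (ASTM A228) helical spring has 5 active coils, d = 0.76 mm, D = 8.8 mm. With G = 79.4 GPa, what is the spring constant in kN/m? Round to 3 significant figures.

k = Gd⁴/(8D³N_a) = (79.4×10³ × 0.76⁴) / (8 × 8.8³ × 5)
  = 26489.6 / 27258.9 = 0.97178 N/mm

0.972 kN/m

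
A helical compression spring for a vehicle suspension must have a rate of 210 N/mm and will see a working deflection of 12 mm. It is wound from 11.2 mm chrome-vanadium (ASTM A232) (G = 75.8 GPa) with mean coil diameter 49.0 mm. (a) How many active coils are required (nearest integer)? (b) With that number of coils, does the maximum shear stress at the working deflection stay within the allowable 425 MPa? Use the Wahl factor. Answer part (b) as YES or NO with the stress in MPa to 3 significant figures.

N_a = Gd⁴/(8D³k) = (75.8×10³)(11.2⁴)/(8·49.0³·210) = 6.035 → N_a = 6
Actual rate k = Gd⁴/(8D³·6) = 211.21 N/mm
Working load F = kδ = 211.21·12 = 2534.5 N
C = 49.0/11.2 = 4.3750; K_W = (4C−1)/(4C−4)+0.615/C = 1.3628
τ_max = K_W·8FD/(πd³) = 1.3628·225.1 = 306.76 MPa
τ_max ≤ 425 MPa → acceptable

(a) 6 coils; (b) YES, τ_max = 307 MPa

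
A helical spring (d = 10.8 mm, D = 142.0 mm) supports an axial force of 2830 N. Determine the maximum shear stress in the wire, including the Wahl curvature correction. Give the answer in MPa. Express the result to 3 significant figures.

Spring index C = D/d = 142.0/10.8 = 13.1481
K_W = (4C−1)/(4C−4) + 0.615/C = 51.593/48.593 + 0.0468 = 1.1085
τ₀ = 8FD/(πd³) = 8·2830·142.0/(π·10.8³) = 3.21488e+06/3957.5 = 812.35 MPa
τ_max = K·τ₀ = 1.1085 × 812.35 = 900.5 MPa

901 MPa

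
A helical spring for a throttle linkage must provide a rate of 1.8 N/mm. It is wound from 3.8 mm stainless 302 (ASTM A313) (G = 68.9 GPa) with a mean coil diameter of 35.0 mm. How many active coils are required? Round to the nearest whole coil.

N_a = Gd⁴/(8D³k) = (68.9×10³ × 3.8⁴)/(8 × 35.0³ × 1.8)
    = 1.43666e+07 / 617400 = 23.27 → 23 coils

23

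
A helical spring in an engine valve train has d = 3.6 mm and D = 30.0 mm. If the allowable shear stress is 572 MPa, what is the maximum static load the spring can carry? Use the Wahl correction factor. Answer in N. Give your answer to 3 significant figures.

C = D/d = 30.0/3.6 = 8.3333
K_W = (4C−1)/(4C−4) + 0.615/C = 32.333/29.333 + 0.0738 = 1.1761
τ_max = K·8FD/(πd³) → F_max = τ_allow·πd³/(8DK)
F_max = 572·π·3.6³/(8·30.0·1.1761) = 83840/282.26 = 297.04 N

297 N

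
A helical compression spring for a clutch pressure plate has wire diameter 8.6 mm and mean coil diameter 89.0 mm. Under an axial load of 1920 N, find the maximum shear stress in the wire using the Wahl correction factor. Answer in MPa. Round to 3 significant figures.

780 MPa

Spring index C = D/d = 89.0/8.6 = 10.3488
K_W = (4C−1)/(4C−4) + 0.615/C = 40.395/37.395 + 0.0594 = 1.1397
τ₀ = 8FD/(πd³) = 8·1920·89.0/(π·8.6³) = 1.36704e+06/1998.2 = 684.13 MPa
τ_max = K·τ₀ = 1.1397 × 684.13 = 779.66 MPa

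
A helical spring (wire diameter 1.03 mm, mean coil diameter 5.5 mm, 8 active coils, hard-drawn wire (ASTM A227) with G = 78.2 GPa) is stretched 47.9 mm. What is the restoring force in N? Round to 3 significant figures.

k = Gd⁴/(8D³N_a) = (78.2×10³)(1.03⁴)/(8·5.5³·8) = 8.2659 N/mm
F = k·δ = 8.2659 × 47.9 = 395.93 N

396 N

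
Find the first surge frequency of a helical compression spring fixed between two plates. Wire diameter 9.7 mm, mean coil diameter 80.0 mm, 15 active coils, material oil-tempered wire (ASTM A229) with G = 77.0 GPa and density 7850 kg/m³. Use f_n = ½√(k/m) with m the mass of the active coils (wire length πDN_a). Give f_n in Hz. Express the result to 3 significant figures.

k = Gd⁴/(8D³N_a) = (77.0×10³)(9.7⁴)/(8·80.0³·15) = 11.095 N/mm = 11095 N/m
Wire length L = πDN_a = π·80.0·15 = 3769.9 mm
m = ρ·(πd²/4)·L = 7850 × 73.898×10⁻⁶ m² × 3.7699 m = 2.1869 kg
f_n = ½√(k/m) = 0.5·√(11095/2.1869) = 0.5·√(5073.3) = 35.614 Hz

35.6 Hz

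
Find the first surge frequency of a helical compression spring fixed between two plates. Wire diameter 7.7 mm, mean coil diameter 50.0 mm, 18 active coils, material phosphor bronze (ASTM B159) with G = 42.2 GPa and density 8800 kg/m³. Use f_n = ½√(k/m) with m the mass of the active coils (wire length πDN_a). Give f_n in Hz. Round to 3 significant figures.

k = Gd⁴/(8D³N_a) = (42.2×10³)(7.7⁴)/(8·50.0³·18) = 8.2414 N/mm = 8241.4 N/m
Wire length L = πDN_a = π·50.0·18 = 2827.4 mm
m = ρ·(πd²/4)·L = 8800 × 46.566×10⁻⁶ m² × 2.8274 m = 1.1586 kg
f_n = ½√(k/m) = 0.5·√(8241.4/1.1586) = 0.5·√(7113.1) = 42.169 Hz

42.2 Hz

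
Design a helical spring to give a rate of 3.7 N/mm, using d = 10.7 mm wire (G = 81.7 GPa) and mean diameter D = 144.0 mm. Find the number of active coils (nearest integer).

N_a = Gd⁴/(8D³k) = (81.7×10³ × 10.7⁴)/(8 × 144.0³ × 3.7)
    = 1.07092e+09 / 8.83851e+07 = 12.12 → 12 coils

12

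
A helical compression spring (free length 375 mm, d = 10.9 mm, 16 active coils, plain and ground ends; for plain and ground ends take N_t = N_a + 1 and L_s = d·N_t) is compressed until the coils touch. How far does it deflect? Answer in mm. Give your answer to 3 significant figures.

N_t = 17; L_s = 10.9·17 = 185.3 mm
δ_solid = L₀ − L_s = 375 − 185.3 = 189.7 mm

190 mm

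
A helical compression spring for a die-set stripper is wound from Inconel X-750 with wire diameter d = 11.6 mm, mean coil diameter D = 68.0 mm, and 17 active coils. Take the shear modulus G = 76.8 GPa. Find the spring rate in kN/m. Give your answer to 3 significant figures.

32.5 kN/m

k = Gd⁴/(8D³N_a) = (76.8×10³ × 11.6⁴) / (8 × 68.0³ × 17)
  = 1.39057e+09 / 4.27628e+07 = 32.518 N/mm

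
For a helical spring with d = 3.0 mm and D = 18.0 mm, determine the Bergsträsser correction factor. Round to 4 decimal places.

1.2381

C = D/d = 18.0/3.0 = 6.0000
K_B = (4C+2)/(4C−3) = 26.000/21.000 = 1.2381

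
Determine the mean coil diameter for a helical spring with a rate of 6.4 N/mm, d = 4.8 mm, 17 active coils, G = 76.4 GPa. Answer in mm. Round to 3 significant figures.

36.0 mm

D = (Gd⁴/(8N_a·k))^(1/3) = (76.4×10³·4.8⁴/(8·17·6.4))^(1/3)
  = (46595)^(1/3) = 35.9843 mm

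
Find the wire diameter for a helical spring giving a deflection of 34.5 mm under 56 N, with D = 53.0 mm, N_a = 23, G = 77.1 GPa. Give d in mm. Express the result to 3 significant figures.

4.90 mm

Required rate k = F/δ = 56/34.5 = 1.6232 N/mm
d = (8D³N_a·k / G)^(1/4) = (8·53.0³·23·1.6232 / (77.1×10³))^0.25
  = (576.71)^0.25 = 4.9005 mm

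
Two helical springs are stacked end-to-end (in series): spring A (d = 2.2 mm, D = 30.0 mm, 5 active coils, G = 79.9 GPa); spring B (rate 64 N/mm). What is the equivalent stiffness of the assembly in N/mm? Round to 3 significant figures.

k_A = Gd⁴/(8D³N_a) = (79.9×10³)(2.2⁴)/(8·30.0³·5) = 1.7331 N/mm
Series: 1/k_eq = 1/1.7331 + 1/64 = 0.59264; k_eq = 1.6874 N/mm

1.69 N/mm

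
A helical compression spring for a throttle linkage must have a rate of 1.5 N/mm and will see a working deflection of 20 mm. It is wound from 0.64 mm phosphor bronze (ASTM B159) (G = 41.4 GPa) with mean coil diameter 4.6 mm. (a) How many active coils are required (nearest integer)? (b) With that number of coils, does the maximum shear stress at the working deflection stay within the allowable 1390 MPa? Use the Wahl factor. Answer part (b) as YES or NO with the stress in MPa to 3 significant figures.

(a) 6 coils; (b) NO, τ_max = 1600 MPa

N_a = Gd⁴/(8D³k) = (41.4×10³)(0.64⁴)/(8·4.6³·1.5) = 5.947 → N_a = 6
Actual rate k = Gd⁴/(8D³·6) = 1.4866 N/mm
Working load F = kδ = 1.4866·20 = 29.733 N
C = 4.6/0.64 = 7.1875; K_W = (4C−1)/(4C−4)+0.615/C = 1.2068
τ_max = K_W·8FD/(πd³) = 1.2068·1328.6 = 1603.3 MPa
τ_max > 1390 MPa → exceeds allowable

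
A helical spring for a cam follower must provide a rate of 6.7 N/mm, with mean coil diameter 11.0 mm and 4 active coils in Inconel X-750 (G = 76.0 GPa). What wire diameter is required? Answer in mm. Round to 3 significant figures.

1.39 mm

d = (8D³N_a·k / G)^(1/4) = (8·11.0³·4·6.7 / (76.0×10³))^0.25
  = (3.7548)^0.25 = 1.3920 mm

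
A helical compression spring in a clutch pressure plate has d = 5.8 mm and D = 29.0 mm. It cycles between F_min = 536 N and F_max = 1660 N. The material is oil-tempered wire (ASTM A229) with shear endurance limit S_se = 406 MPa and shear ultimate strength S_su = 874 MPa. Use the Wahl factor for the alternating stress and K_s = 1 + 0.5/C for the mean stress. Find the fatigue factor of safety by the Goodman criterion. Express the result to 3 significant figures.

0.827

C = D/d = 29.0/5.8 = 5.0000; K_W = (4C−1)/(4C−4)+0.615/C = 1.3105; K_s = 1+0.5/C = 1.1000
F_a = (F_max−F_min)/2 = 562 N; F_m = (F_max+F_min)/2 = 1098 N
τ_a = K_W·8F_aD/(πd³) = 1.3105 × 212.71 = 278.76 MPa
τ_m = K_s·8F_mD/(πd³) = 1.1000 × 415.58 = 457.14 MPa
Goodman: 1/n_f = τ_a/S_se + τ_m/S_su = 278.76/406 + 457.14/874 = 0.68660 + 0.52304 = 1.2096
n_f = 1/1.2096 = 0.8267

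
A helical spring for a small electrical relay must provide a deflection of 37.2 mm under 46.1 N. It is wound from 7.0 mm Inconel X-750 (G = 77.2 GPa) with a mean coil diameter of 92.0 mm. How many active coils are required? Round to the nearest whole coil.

24

Required rate k = F/δ = 46.1/37.2 = 1.2392 N/mm
N_a = Gd⁴/(8D³k) = (77.2×10³ × 7.0⁴)/(8 × 92.0³ × 1.2392)
    = 1.85357e+08 / 7.7199e+06 = 24.01 → 24 coils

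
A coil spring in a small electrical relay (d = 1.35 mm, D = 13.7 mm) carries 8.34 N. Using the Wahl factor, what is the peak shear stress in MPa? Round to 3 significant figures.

135 MPa

Spring index C = D/d = 13.7/1.35 = 10.1481
K_W = (4C−1)/(4C−4) + 0.615/C = 39.593/36.593 + 0.0606 = 1.1426
τ₀ = 8FD/(πd³) = 8·8.34·13.7/(π·1.35³) = 914.064/7.7295 = 118.26 MPa
τ_max = K·τ₀ = 1.1426 × 118.26 = 135.12 MPa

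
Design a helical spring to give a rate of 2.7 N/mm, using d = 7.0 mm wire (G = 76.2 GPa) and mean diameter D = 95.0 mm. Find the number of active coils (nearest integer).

N_a = Gd⁴/(8D³k) = (76.2×10³ × 7.0⁴)/(8 × 95.0³ × 2.7)
    = 1.82956e+08 / 1.85193e+07 = 9.879 → 10 coils

10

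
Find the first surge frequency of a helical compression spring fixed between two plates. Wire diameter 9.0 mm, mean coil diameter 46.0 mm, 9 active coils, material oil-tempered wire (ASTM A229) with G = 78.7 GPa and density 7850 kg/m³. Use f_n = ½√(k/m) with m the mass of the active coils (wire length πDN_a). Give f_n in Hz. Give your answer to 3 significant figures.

k = Gd⁴/(8D³N_a) = (78.7×10³)(9.0⁴)/(8·46.0³·9) = 73.678 N/mm = 73678 N/m
Wire length L = πDN_a = π·46.0·9 = 1300.6 mm
m = ρ·(πd²/4)·L = 7850 × 63.617×10⁻⁶ m² × 1.3006 m = 0.64952 kg
f_n = ½√(k/m) = 0.5·√(73678/0.64952) = 0.5·√(1.1343e+05) = 168.4 Hz

168 Hz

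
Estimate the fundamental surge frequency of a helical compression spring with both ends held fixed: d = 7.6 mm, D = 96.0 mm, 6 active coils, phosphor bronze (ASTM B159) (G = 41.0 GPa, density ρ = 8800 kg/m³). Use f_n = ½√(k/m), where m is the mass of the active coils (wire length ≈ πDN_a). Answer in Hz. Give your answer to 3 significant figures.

k = Gd⁴/(8D³N_a) = (41.0×10³)(7.6⁴)/(8·96.0³·6) = 3.2209 N/mm = 3220.9 N/m
Wire length L = πDN_a = π·96.0·6 = 1809.6 mm
m = ρ·(πd²/4)·L = 8800 × 45.365×10⁻⁶ m² × 1.8096 m = 0.72239 kg
f_n = ½√(k/m) = 0.5·√(3220.9/0.72239) = 0.5·√(4458.7) = 33.387 Hz

33.4 Hz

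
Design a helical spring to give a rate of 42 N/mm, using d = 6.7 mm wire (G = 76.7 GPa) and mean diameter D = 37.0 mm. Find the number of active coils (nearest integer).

9

N_a = Gd⁴/(8D³k) = (76.7×10³ × 6.7⁴)/(8 × 37.0³ × 42)
    = 1.54559e+08 / 1.70194e+07 = 9.081 → 9 coils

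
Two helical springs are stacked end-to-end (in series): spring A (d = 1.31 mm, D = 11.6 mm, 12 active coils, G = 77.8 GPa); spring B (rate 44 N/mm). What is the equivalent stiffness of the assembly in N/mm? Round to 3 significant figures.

k_A = Gd⁴/(8D³N_a) = (77.8×10³)(1.31⁴)/(8·11.6³·12) = 1.529 N/mm
Series: 1/k_eq = 1/1.529 + 1/44 = 0.67673; k_eq = 1.4777 N/mm

1.48 N/mm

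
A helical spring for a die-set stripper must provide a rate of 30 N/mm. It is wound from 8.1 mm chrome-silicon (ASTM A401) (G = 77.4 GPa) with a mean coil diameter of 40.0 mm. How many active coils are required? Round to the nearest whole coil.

N_a = Gd⁴/(8D³k) = (77.4×10³ × 8.1⁴)/(8 × 40.0³ × 30)
    = 3.33182e+08 / 1.536e+07 = 21.69 → 22 coils

22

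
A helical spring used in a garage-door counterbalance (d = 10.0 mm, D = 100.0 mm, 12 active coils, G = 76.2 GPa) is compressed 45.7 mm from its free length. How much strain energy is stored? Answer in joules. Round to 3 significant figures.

8.29 J

k = Gd⁴/(8D³N_a) = (76.2×10³)(10.0⁴)/(8·100.0³·12) = 7.9375 N/mm
U = ½kδ² = 0.5 × 7.9375 × 45.7² = 8288.7 N·mm = 8.2887 J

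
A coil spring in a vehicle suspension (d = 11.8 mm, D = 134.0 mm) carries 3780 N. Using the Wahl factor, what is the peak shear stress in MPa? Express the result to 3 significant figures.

884 MPa

Spring index C = D/d = 134.0/11.8 = 11.3559
K_W = (4C−1)/(4C−4) + 0.615/C = 44.424/41.424 + 0.0542 = 1.1266
τ₀ = 8FD/(πd³) = 8·3780·134.0/(π·11.8³) = 4.05216e+06/5161.7 = 785.04 MPa
τ_max = K·τ₀ = 1.1266 × 785.04 = 884.41 MPa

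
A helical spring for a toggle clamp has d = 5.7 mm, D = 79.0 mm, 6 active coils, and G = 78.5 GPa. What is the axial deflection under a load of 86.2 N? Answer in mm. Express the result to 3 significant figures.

k = Gd⁴/(8D³N_a) = (78.5×10³)(5.7⁴)/(8·79.0³·6) = 3.5014 N/mm
δ = F/k = 86.2 / 3.5014 = 24.618 mm

24.6 mm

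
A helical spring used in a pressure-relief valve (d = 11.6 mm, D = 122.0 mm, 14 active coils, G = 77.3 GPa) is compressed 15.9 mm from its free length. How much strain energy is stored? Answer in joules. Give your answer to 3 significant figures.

0.870 J

k = Gd⁴/(8D³N_a) = (77.3×10³)(11.6⁴)/(8·122.0³·14) = 6.882 N/mm
U = ½kδ² = 0.5 × 6.882 × 15.9² = 869.92 N·mm = 0.86992 J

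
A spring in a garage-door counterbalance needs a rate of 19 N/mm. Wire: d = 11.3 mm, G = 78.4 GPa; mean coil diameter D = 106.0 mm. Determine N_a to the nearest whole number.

N_a = Gd⁴/(8D³k) = (78.4×10³ × 11.3⁴)/(8 × 106.0³ × 19)
    = 1.27829e+09 / 1.81034e+08 = 7.061 → 7 coils

7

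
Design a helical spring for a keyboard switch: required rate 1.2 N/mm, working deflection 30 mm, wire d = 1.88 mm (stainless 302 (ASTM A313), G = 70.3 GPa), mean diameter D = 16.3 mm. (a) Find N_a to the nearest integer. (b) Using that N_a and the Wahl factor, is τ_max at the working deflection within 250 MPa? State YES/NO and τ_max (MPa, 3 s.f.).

(a) 21 coils; (b) NO, τ_max = 264 MPa

N_a = Gd⁴/(8D³k) = (70.3×10³)(1.88⁴)/(8·16.3³·1.2) = 21.12 → N_a = 21
Actual rate k = Gd⁴/(8D³·21) = 1.207 N/mm
Working load F = kδ = 1.207·30 = 36.211 N
C = 16.3/1.88 = 8.6702; K_W = (4C−1)/(4C−4)+0.615/C = 1.1687
τ_max = K_W·8FD/(πd³) = 1.1687·226.2 = 264.36 MPa
τ_max > 250 MPa → exceeds allowable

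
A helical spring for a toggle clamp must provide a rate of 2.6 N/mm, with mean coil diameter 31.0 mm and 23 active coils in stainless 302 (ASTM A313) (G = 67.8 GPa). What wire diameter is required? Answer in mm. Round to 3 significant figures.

3.81 mm

d = (8D³N_a·k / G)^(1/4) = (8·31.0³·23·2.6 / (67.8×10³))^0.25
  = (210.21)^0.25 = 3.8077 mm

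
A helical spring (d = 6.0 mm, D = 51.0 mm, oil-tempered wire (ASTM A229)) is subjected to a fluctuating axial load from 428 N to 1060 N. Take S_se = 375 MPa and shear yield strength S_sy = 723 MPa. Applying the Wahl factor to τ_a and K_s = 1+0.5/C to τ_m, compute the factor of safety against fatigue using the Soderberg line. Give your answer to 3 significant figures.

C = D/d = 51.0/6.0 = 8.5000; K_W = (4C−1)/(4C−4)+0.615/C = 1.1724; K_s = 1+0.5/C = 1.0588
F_a = (F_max−F_min)/2 = 316 N; F_m = (F_max+F_min)/2 = 744 N
τ_a = K_W·8F_aD/(πd³) = 1.1724 × 190 = 222.74 MPa
τ_m = K_s·8F_mD/(πd³) = 1.0588 × 447.33 = 473.65 MPa
Soderberg: 1/n_f = τ_a/S_se + τ_m/S_sy = 222.74/375 + 473.65/723 = 0.59398 + 0.65511 = 1.2491
n_f = 1/1.2491 = 0.8006

0.801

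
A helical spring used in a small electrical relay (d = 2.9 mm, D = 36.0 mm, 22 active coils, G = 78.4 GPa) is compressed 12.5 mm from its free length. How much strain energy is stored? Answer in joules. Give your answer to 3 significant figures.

0.0528 J

k = Gd⁴/(8D³N_a) = (78.4×10³)(2.9⁴)/(8·36.0³·22) = 0.67529 N/mm
U = ½kδ² = 0.5 × 0.67529 × 12.5² = 52.757 N·mm = 0.052757 J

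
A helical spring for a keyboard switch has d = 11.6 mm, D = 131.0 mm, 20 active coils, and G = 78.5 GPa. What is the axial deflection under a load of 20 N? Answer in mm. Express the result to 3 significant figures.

k = Gd⁴/(8D³N_a) = (78.5×10³)(11.6⁴)/(8·131.0³·20) = 3.9516 N/mm
δ = F/k = 20 / 3.9516 = 5.0613 mm

5.06 mm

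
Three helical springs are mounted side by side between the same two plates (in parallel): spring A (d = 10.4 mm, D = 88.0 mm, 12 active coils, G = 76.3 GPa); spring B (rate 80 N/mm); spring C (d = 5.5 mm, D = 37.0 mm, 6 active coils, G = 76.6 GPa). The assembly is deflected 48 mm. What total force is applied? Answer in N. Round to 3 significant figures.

k_A = Gd⁴/(8D³N_a) = (76.3×10³)(10.4⁴)/(8·88.0³·12) = 13.644 N/mm
k_C = Gd⁴/(8D³N_a) = (76.6×10³)(5.5⁴)/(8·37.0³·6) = 28.829 N/mm
Parallel: k_eq = 13.644 + 80 + 28.829 = 122.47 N/mm
F = k_eq·δ = 122.47·48 = 5878.7 N

5880 N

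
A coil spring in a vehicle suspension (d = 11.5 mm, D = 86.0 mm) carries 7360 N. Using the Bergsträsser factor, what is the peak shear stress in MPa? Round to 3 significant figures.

1260 MPa

Spring index C = D/d = 86.0/11.5 = 7.4783
K_B = (4C+2)/(4C−3) = 31.913/26.913 = 1.1858
τ₀ = 8FD/(πd³) = 8·7360·86.0/(π·11.5³) = 5.06368e+06/4778 = 1059.8 MPa
τ_max = K·τ₀ = 1.1858 × 1059.8 = 1256.7 MPa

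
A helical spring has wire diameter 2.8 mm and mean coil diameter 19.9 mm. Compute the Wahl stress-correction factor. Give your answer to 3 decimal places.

1.209

C = D/d = 19.9/2.8 = 7.1071
K_W = (4C−1)/(4C−4) + 0.615/C = 27.429/24.429 + 0.0865 = 1.2093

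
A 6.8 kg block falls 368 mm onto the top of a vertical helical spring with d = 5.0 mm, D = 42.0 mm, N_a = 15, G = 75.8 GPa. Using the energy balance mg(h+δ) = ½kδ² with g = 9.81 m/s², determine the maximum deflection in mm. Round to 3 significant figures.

k = Gd⁴/(8D³N_a) = (75.8×10³)(5.0⁴)/(8·42.0³·15) = 5.3287 N/mm
W = mg = 6.8 × 9.81 = 66.708 N
½kδ² − Wδ − Wh = 0 → δ = (W + √(W² + 2kWh))/k
δ = (66.708 + √(4450 + 261623))/5.3287 = (66.708 + 515.82)/5.3287 = 109.32 mm

109 mm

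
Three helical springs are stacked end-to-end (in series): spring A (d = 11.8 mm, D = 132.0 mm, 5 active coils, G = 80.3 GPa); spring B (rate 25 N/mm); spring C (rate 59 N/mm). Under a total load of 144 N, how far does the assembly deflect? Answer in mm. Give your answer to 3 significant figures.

k_A = Gd⁴/(8D³N_a) = (80.3×10³)(11.8⁴)/(8·132.0³·5) = 16.922 N/mm
Series: 1/k_eq = 1/16.922 + 1/25 + 1/59 = 0.11604; k_eq = 8.6175 N/mm
δ = F/k_eq = 144/8.6175 = 16.71 mm

16.7 mm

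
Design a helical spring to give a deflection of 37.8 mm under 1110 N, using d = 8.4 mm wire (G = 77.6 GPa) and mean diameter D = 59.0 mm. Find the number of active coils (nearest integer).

8

Required rate k = F/δ = 1110/37.8 = 29.365 N/mm
N_a = Gd⁴/(8D³k) = (77.6×10³ × 8.4⁴)/(8 × 59.0³ × 29.365)
    = 3.86348e+08 / 4.82478e+07 = 8.008 → 8 coils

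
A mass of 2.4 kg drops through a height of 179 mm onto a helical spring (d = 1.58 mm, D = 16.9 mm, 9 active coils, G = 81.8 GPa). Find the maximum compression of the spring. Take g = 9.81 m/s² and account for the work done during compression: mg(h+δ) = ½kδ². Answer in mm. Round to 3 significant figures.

93.5 mm

k = Gd⁴/(8D³N_a) = (81.8×10³)(1.58⁴)/(8·16.9³·9) = 1.4669 N/mm
W = mg = 2.4 × 9.81 = 23.544 N
½kδ² − Wδ − Wh = 0 → δ = (W + √(W² + 2kWh))/k
δ = (23.544 + √(554.32 + 12363.8))/1.4669 = (23.544 + 113.66)/1.4669 = 93.534 mm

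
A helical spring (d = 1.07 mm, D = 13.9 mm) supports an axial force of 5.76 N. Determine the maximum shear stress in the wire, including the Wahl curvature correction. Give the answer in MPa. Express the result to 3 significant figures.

Spring index C = D/d = 13.9/1.07 = 12.9907
K_W = (4C−1)/(4C−4) + 0.615/C = 50.963/47.963 + 0.0473 = 1.1099
τ₀ = 8FD/(πd³) = 8·5.76·13.9/(π·1.07³) = 640.512/3.8486 = 166.43 MPa
τ_max = K·τ₀ = 1.1099 × 166.43 = 184.72 MPa

185 MPa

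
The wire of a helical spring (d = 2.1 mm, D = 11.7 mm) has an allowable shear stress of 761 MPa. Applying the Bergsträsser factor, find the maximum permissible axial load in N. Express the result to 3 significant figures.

C = D/d = 11.7/2.1 = 5.5714
K_B = (4C+2)/(4C−3) = 24.286/19.286 = 1.2593
τ_max = K·8FD/(πd³) → F_max = τ_allow·πd³/(8DK)
F_max = 761·π·2.1³/(8·11.7·1.2593) = 22141/117.87 = 187.85 N

188 N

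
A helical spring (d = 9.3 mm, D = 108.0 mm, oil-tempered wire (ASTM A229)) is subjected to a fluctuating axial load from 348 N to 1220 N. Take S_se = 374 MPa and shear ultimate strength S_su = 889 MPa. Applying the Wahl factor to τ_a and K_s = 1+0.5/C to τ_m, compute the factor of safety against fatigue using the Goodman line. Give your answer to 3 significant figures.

1.31

C = D/d = 108.0/9.3 = 11.6129; K_W = (4C−1)/(4C−4)+0.615/C = 1.1236; K_s = 1+0.5/C = 1.0431
F_a = (F_max−F_min)/2 = 436 N; F_m = (F_max+F_min)/2 = 784 N
τ_a = K_W·8F_aD/(πd³) = 1.1236 × 149.07 = 167.5 MPa
τ_m = K_s·8F_mD/(πd³) = 1.0431 × 268.06 = 279.6 MPa
Goodman: 1/n_f = τ_a/S_se + τ_m/S_su = 167.5/374 + 279.6/889 = 0.44787 + 0.31451 = 0.76238
n_f = 1/0.76238 = 1.312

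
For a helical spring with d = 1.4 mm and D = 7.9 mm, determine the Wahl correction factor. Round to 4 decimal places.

C = D/d = 7.9/1.4 = 5.6429
K_W = (4C−1)/(4C−4) + 0.615/C = 21.571/18.571 + 0.1090 = 1.2705

1.2705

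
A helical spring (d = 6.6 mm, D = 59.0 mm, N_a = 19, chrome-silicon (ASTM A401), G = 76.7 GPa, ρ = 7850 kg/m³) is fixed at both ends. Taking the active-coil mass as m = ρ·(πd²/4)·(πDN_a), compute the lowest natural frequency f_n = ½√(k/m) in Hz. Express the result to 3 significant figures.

35.1 Hz

k = Gd⁴/(8D³N_a) = (76.7×10³)(6.6⁴)/(8·59.0³·19) = 4.662 N/mm = 4662 N/m
Wire length L = πDN_a = π·59.0·19 = 3521.7 mm
m = ρ·(πd²/4)·L = 7850 × 34.212×10⁻⁶ m² × 3.5217 m = 0.94581 kg
f_n = ½√(k/m) = 0.5·√(4662/0.94581) = 0.5·√(4929.1) = 35.104 Hz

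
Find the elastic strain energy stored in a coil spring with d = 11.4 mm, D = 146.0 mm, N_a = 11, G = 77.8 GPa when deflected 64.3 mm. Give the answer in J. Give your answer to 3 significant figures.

k = Gd⁴/(8D³N_a) = (77.8×10³)(11.4⁴)/(8·146.0³·11) = 4.798 N/mm
U = ½kδ² = 0.5 × 4.798 × 64.3² = 9918.6 N·mm = 9.9186 J

9.92 J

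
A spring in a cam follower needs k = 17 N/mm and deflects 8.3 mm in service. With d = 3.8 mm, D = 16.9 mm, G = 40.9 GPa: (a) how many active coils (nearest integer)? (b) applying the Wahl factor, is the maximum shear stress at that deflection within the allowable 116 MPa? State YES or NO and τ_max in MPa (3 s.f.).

N_a = Gd⁴/(8D³k) = (40.9×10³)(3.8⁴)/(8·16.9³·17) = 12.99 → N_a = 13
Actual rate k = Gd⁴/(8D³·13) = 16.989 N/mm
Working load F = kδ = 16.989·8.3 = 141.01 N
C = 16.9/3.8 = 4.4474; K_W = (4C−1)/(4C−4)+0.615/C = 1.3558
τ_max = K_W·8FD/(πd³) = 1.3558·110.59 = 149.94 MPa
τ_max > 116 MPa → exceeds allowable

(a) 13 coils; (b) NO, τ_max = 150 MPa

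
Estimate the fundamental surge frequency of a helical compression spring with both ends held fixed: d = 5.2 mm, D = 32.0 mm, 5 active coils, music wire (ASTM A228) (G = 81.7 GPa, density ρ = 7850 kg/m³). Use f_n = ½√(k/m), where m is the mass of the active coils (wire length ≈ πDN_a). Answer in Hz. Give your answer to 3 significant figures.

k = Gd⁴/(8D³N_a) = (81.7×10³)(5.2⁴)/(8·32.0³·5) = 45.575 N/mm = 45575 N/m
Wire length L = πDN_a = π·32.0·5 = 502.65 mm
m = ρ·(πd²/4)·L = 7850 × 21.237×10⁻⁶ m² × 0.50265 m = 0.083798 kg
f_n = ½√(k/m) = 0.5·√(45575/0.083798) = 0.5·√(5.4386e+05) = 368.74 Hz

369 Hz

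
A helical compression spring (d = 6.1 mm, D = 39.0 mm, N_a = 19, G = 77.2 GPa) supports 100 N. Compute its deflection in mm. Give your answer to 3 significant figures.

8.44 mm

k = Gd⁴/(8D³N_a) = (77.2×10³)(6.1⁴)/(8·39.0³·19) = 11.855 N/mm
δ = F/k = 100 / 11.855 = 8.4353 mm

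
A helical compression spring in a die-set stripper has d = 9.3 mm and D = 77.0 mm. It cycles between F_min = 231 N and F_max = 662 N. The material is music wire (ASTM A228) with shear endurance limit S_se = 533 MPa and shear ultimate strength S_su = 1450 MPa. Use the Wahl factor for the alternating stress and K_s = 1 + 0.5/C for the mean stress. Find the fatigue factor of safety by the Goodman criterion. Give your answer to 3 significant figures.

C = D/d = 77.0/9.3 = 8.2796; K_W = (4C−1)/(4C−4)+0.615/C = 1.1773; K_s = 1+0.5/C = 1.0604
F_a = (F_max−F_min)/2 = 215.5 N; F_m = (F_max+F_min)/2 = 446.5 N
τ_a = K_W·8F_aD/(πd³) = 1.1773 × 52.533 = 61.847 MPa
τ_m = K_s·8F_mD/(πd³) = 1.0604 × 108.84 = 115.42 MPa
Goodman: 1/n_f = τ_a/S_se + τ_m/S_su = 61.847/533 + 115.42/1450 = 0.11604 + 0.07960 = 0.19563
n_f = 1/0.19563 = 5.112

5.11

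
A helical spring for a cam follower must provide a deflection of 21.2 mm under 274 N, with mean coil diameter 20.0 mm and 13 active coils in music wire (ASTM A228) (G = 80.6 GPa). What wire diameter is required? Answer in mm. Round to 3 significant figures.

3.40 mm

Required rate k = F/δ = 274/21.2 = 12.925 N/mm
d = (8D³N_a·k / G)^(1/4) = (8·20.0³·13·12.925 / (80.6×10³))^0.25
  = (133.41)^0.25 = 3.3986 mm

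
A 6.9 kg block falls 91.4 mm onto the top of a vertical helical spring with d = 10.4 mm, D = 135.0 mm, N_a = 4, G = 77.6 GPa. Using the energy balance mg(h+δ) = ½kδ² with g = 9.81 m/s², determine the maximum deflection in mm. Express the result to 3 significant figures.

39.2 mm

k = Gd⁴/(8D³N_a) = (77.6×10³)(10.4⁴)/(8·135.0³·4) = 11.53 N/mm
W = mg = 6.9 × 9.81 = 67.689 N
½kδ² − Wδ − Wh = 0 → δ = (W + √(W² + 2kWh))/k
δ = (67.689 + √(4581.8 + 142672))/11.53 = (67.689 + 383.74)/11.53 = 39.151 mm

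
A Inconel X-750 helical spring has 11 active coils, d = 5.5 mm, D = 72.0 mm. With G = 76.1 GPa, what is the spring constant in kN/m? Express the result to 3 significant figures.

2.12 kN/m

k = Gd⁴/(8D³N_a) = (76.1×10³ × 5.5⁴) / (8 × 72.0³ × 11)
  = 6.96363e+07 / 3.28458e+07 = 2.1201 N/mm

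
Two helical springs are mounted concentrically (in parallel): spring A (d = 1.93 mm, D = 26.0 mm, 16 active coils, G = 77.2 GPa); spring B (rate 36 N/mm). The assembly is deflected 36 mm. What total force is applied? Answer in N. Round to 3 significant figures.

k_A = Gd⁴/(8D³N_a) = (77.2×10³)(1.93⁴)/(8·26.0³·16) = 0.47612 N/mm
Parallel: k_eq = 0.47612 + 36 = 36.476 N/mm
F = k_eq·δ = 36.476·36 = 1313.1 N

1310 N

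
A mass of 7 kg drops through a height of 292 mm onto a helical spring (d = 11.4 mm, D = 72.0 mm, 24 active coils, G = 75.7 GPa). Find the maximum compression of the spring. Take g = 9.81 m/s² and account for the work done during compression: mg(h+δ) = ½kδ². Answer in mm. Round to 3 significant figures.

k = Gd⁴/(8D³N_a) = (75.7×10³)(11.4⁴)/(8·72.0³·24) = 17.841 N/mm
W = mg = 7 × 9.81 = 68.67 N
½kδ² − Wδ − Wh = 0 → δ = (W + √(W² + 2kWh))/k
δ = (68.67 + √(4715.6 + 715478))/17.841 = (68.67 + 848.64)/17.841 = 51.416 mm

51.4 mm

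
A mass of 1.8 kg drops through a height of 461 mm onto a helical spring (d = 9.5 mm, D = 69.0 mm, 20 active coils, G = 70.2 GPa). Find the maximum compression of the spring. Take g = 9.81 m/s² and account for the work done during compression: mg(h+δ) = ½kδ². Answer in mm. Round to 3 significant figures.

40.3 mm

k = Gd⁴/(8D³N_a) = (70.2×10³)(9.5⁴)/(8·69.0³·20) = 10.878 N/mm
W = mg = 1.8 × 9.81 = 17.658 N
½kδ² − Wδ − Wh = 0 → δ = (W + √(W² + 2kWh))/k
δ = (17.658 + √(311.8 + 177107))/10.878 = (17.658 + 421.21)/10.878 = 40.343 mm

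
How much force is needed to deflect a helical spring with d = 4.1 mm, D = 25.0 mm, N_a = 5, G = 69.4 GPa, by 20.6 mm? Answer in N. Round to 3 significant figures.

k = Gd⁴/(8D³N_a) = (69.4×10³)(4.1⁴)/(8·25.0³·5) = 31.377 N/mm
F = k·δ = 31.377 × 20.6 = 646.37 N

646 N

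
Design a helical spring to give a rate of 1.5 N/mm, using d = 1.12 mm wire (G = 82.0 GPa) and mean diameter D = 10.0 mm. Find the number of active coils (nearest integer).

11

N_a = Gd⁴/(8D³k) = (82.0×10³ × 1.12⁴)/(8 × 10.0³ × 1.5)
    = 129029 / 12000 = 10.75 → 11 coils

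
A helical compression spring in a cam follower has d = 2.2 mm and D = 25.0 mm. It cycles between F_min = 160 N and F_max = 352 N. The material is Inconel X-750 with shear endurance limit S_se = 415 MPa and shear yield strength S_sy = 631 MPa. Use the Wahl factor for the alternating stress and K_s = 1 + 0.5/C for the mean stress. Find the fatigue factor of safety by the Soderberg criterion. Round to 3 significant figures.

C = D/d = 25.0/2.2 = 11.3636; K_W = (4C−1)/(4C−4)+0.615/C = 1.1265; K_s = 1+0.5/C = 1.0440
F_a = (F_max−F_min)/2 = 96 N; F_m = (F_max+F_min)/2 = 256 N
τ_a = K_W·8F_aD/(πd³) = 1.1265 × 573.96 = 646.56 MPa
τ_m = K_s·8F_mD/(πd³) = 1.0440 × 1530.6 = 1597.9 MPa
Soderberg: 1/n_f = τ_a/S_se + τ_m/S_sy = 646.56/415 + 1597.9/631 = 1.55798 + 2.53235 = 4.0903
n_f = 1/4.0903 = 0.2445

0.244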